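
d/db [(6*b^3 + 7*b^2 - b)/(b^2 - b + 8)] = 2*(3*b^4 - 6*b^3 + 69*b^2 + 56*b - 4)/(b^4 - 2*b^3 + 17*b^2 - 16*b + 64)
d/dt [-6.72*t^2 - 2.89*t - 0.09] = -13.44*t - 2.89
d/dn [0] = 0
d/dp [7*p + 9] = 7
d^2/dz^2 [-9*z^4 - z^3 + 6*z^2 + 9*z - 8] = -108*z^2 - 6*z + 12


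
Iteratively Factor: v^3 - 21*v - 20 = (v + 1)*(v^2 - v - 20) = (v + 1)*(v + 4)*(v - 5)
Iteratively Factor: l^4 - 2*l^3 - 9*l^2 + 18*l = (l - 3)*(l^3 + l^2 - 6*l) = (l - 3)*(l + 3)*(l^2 - 2*l) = (l - 3)*(l - 2)*(l + 3)*(l)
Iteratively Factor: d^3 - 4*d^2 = (d)*(d^2 - 4*d) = d^2*(d - 4)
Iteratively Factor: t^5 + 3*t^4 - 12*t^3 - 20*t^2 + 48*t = (t - 2)*(t^4 + 5*t^3 - 2*t^2 - 24*t) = (t - 2)*(t + 4)*(t^3 + t^2 - 6*t) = t*(t - 2)*(t + 4)*(t^2 + t - 6) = t*(t - 2)^2*(t + 4)*(t + 3)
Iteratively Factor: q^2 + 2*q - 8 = (q - 2)*(q + 4)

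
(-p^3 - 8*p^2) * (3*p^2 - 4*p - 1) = -3*p^5 - 20*p^4 + 33*p^3 + 8*p^2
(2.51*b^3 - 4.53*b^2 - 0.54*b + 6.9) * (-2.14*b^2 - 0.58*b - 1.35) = -5.3714*b^5 + 8.2384*b^4 + 0.3945*b^3 - 8.3373*b^2 - 3.273*b - 9.315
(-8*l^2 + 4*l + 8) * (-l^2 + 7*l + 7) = 8*l^4 - 60*l^3 - 36*l^2 + 84*l + 56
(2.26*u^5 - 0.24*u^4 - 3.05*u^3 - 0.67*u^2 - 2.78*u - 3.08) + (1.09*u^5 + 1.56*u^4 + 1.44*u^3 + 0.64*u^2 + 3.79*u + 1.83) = 3.35*u^5 + 1.32*u^4 - 1.61*u^3 - 0.03*u^2 + 1.01*u - 1.25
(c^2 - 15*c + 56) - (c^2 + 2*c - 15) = 71 - 17*c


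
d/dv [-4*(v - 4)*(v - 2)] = 24 - 8*v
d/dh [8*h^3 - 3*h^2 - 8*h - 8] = 24*h^2 - 6*h - 8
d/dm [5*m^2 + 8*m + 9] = 10*m + 8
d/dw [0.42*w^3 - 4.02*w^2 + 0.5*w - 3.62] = 1.26*w^2 - 8.04*w + 0.5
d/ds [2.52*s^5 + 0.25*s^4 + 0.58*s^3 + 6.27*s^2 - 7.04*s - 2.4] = 12.6*s^4 + 1.0*s^3 + 1.74*s^2 + 12.54*s - 7.04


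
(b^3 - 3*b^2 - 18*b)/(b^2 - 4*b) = (b^2 - 3*b - 18)/(b - 4)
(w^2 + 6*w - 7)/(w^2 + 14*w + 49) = (w - 1)/(w + 7)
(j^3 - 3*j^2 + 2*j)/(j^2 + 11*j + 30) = j*(j^2 - 3*j + 2)/(j^2 + 11*j + 30)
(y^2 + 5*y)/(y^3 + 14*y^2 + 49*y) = (y + 5)/(y^2 + 14*y + 49)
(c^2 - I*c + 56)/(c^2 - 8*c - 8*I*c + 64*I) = (c + 7*I)/(c - 8)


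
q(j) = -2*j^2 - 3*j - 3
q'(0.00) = -3.00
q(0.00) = -3.00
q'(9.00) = -39.00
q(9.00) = -192.00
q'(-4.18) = 13.72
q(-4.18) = -25.40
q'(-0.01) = -2.96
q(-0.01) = -2.97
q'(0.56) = -5.24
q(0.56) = -5.31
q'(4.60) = -21.40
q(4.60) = -59.12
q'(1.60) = -9.40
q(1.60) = -12.92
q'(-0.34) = -1.64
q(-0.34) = -2.21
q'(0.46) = -4.84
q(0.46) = -4.80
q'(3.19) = -15.76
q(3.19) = -32.92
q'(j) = -4*j - 3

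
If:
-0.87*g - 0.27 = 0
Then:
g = -0.31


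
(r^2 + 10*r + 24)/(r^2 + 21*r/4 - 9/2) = 4*(r + 4)/(4*r - 3)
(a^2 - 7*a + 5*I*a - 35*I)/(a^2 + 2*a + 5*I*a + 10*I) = (a - 7)/(a + 2)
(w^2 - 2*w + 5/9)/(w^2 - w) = (w^2 - 2*w + 5/9)/(w*(w - 1))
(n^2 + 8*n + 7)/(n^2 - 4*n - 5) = (n + 7)/(n - 5)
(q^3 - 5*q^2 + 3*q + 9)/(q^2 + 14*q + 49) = (q^3 - 5*q^2 + 3*q + 9)/(q^2 + 14*q + 49)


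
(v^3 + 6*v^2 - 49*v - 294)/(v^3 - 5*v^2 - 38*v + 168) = (v + 7)/(v - 4)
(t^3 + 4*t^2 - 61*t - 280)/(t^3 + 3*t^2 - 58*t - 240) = (t + 7)/(t + 6)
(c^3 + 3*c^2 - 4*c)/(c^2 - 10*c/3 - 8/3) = 3*c*(-c^2 - 3*c + 4)/(-3*c^2 + 10*c + 8)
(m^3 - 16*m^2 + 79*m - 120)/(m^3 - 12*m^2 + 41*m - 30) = (m^2 - 11*m + 24)/(m^2 - 7*m + 6)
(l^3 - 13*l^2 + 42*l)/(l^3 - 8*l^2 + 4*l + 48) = l*(l - 7)/(l^2 - 2*l - 8)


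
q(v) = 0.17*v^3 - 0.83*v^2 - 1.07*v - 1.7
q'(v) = 0.51*v^2 - 1.66*v - 1.07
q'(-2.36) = 5.69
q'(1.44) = -2.40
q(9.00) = 45.37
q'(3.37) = -0.87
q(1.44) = -4.45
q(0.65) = -2.70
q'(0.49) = -1.76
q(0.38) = -2.22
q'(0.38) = -1.63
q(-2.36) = -6.03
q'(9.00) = 25.30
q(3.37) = -8.23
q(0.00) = -1.70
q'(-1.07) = 1.29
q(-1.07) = -1.71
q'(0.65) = -1.93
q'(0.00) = -1.07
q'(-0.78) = 0.54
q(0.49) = -2.40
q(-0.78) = -1.45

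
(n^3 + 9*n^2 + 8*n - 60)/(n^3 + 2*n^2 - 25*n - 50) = (n^2 + 4*n - 12)/(n^2 - 3*n - 10)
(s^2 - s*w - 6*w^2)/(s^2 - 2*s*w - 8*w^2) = (s - 3*w)/(s - 4*w)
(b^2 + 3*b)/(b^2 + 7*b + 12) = b/(b + 4)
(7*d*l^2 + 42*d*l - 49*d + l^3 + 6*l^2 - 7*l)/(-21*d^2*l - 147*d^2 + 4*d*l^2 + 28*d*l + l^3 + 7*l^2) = (1 - l)/(3*d - l)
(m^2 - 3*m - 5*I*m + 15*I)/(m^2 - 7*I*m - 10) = (m - 3)/(m - 2*I)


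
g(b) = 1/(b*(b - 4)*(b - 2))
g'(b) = -1/(b*(b - 4)*(b - 2)^2) - 1/(b*(b - 4)^2*(b - 2)) - 1/(b^2*(b - 4)*(b - 2))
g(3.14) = -0.32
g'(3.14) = 0.01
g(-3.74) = -0.01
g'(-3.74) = -0.00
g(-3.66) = -0.01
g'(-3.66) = -0.00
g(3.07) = -0.33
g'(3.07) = 0.06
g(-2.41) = -0.01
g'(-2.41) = -0.01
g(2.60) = -0.46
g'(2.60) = 0.61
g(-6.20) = -0.00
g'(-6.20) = -0.00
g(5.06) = 0.06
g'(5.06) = -0.09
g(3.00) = -0.33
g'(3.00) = 0.11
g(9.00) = 0.00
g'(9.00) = 0.00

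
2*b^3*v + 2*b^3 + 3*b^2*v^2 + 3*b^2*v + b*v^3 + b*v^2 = (b + v)*(2*b + v)*(b*v + b)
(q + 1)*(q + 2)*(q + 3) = q^3 + 6*q^2 + 11*q + 6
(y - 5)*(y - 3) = y^2 - 8*y + 15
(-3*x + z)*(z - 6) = -3*x*z + 18*x + z^2 - 6*z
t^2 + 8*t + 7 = (t + 1)*(t + 7)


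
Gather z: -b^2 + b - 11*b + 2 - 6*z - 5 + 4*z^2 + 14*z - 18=-b^2 - 10*b + 4*z^2 + 8*z - 21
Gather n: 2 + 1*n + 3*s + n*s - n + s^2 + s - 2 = n*s + s^2 + 4*s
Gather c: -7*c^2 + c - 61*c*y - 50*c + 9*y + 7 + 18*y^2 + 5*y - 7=-7*c^2 + c*(-61*y - 49) + 18*y^2 + 14*y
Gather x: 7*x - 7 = 7*x - 7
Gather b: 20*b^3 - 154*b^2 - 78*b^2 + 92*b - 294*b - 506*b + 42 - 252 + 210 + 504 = 20*b^3 - 232*b^2 - 708*b + 504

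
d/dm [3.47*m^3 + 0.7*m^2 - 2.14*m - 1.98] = 10.41*m^2 + 1.4*m - 2.14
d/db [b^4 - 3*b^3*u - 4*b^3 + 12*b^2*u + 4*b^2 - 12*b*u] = 4*b^3 - 9*b^2*u - 12*b^2 + 24*b*u + 8*b - 12*u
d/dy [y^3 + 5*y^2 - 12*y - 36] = 3*y^2 + 10*y - 12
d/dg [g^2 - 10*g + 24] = 2*g - 10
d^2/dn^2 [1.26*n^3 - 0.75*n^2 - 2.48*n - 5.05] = 7.56*n - 1.5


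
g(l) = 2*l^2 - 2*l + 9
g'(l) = 4*l - 2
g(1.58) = 10.83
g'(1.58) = 4.32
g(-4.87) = 66.17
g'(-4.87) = -21.48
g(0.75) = 8.62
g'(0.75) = 1.00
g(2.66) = 17.83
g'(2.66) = 8.64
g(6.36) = 77.18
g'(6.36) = 23.44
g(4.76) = 44.80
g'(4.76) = 17.04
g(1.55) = 10.70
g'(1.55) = 4.20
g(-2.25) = 23.62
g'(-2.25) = -11.00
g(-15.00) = 489.00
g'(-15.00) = -62.00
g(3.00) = 21.00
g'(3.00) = 10.00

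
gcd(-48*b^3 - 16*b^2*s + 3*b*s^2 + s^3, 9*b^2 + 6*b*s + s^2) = 3*b + s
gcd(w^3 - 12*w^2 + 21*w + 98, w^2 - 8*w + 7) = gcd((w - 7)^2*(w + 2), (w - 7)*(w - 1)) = w - 7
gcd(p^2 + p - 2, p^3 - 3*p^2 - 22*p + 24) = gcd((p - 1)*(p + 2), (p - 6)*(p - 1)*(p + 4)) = p - 1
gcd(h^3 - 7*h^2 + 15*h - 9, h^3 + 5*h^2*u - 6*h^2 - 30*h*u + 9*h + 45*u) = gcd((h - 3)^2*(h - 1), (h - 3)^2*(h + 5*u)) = h^2 - 6*h + 9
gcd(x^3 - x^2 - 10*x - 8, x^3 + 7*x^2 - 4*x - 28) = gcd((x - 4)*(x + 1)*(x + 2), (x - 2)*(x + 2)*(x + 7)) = x + 2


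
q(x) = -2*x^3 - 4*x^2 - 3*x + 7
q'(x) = -6*x^2 - 8*x - 3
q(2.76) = -73.80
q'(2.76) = -70.79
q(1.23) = -6.46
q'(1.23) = -21.92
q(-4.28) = 103.37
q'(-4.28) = -78.67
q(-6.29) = 365.33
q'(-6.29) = -190.06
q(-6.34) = 374.92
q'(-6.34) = -193.45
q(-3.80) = 70.38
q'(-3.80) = -59.24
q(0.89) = -0.25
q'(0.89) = -14.87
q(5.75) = -522.72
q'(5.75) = -247.38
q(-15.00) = 5902.00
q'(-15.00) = -1233.00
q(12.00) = -4061.00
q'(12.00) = -963.00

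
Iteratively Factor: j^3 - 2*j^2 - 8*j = (j - 4)*(j^2 + 2*j) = j*(j - 4)*(j + 2)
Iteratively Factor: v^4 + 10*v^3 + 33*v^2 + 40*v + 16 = (v + 4)*(v^3 + 6*v^2 + 9*v + 4) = (v + 4)^2*(v^2 + 2*v + 1) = (v + 1)*(v + 4)^2*(v + 1)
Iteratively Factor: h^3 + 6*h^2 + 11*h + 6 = (h + 3)*(h^2 + 3*h + 2) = (h + 2)*(h + 3)*(h + 1)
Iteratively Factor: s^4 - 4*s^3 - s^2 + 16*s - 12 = (s - 2)*(s^3 - 2*s^2 - 5*s + 6) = (s - 2)*(s + 2)*(s^2 - 4*s + 3) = (s - 2)*(s - 1)*(s + 2)*(s - 3)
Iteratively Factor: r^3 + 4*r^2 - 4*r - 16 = (r + 4)*(r^2 - 4) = (r + 2)*(r + 4)*(r - 2)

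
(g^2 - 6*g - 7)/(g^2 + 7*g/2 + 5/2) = 2*(g - 7)/(2*g + 5)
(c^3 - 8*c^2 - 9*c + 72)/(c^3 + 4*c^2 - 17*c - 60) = (c^2 - 11*c + 24)/(c^2 + c - 20)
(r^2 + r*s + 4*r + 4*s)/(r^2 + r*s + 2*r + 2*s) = (r + 4)/(r + 2)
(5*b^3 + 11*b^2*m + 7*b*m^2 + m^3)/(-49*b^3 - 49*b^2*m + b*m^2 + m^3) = (-5*b^2 - 6*b*m - m^2)/(49*b^2 - m^2)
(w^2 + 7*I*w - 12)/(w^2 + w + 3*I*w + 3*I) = (w + 4*I)/(w + 1)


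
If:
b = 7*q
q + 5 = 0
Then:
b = -35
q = -5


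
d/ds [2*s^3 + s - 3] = 6*s^2 + 1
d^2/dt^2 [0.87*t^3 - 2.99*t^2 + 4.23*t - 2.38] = 5.22*t - 5.98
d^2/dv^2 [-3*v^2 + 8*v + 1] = -6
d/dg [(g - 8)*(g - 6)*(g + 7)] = 3*g^2 - 14*g - 50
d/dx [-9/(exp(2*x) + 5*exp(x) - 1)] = (18*exp(x) + 45)*exp(x)/(exp(2*x) + 5*exp(x) - 1)^2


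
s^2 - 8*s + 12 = (s - 6)*(s - 2)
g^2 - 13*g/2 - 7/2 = (g - 7)*(g + 1/2)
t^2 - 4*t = t*(t - 4)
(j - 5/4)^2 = j^2 - 5*j/2 + 25/16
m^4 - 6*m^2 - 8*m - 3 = (m - 3)*(m + 1)^3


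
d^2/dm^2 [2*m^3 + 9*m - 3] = 12*m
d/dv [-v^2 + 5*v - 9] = 5 - 2*v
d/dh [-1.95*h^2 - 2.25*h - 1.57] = -3.9*h - 2.25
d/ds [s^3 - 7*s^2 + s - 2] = 3*s^2 - 14*s + 1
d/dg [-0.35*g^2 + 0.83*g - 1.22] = 0.83 - 0.7*g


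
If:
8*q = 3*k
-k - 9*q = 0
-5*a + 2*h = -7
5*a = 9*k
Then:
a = 0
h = -7/2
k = 0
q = 0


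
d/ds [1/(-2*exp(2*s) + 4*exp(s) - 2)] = (exp(s) - 1)*exp(s)/(exp(2*s) - 2*exp(s) + 1)^2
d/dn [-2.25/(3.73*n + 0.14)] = 8.3925/(3.73*n + 0.14)^2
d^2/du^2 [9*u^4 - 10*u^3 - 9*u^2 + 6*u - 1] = 108*u^2 - 60*u - 18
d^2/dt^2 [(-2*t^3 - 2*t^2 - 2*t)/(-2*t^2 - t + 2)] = 4*(7*t^3 + 6*t^2 + 24*t + 6)/(8*t^6 + 12*t^5 - 18*t^4 - 23*t^3 + 18*t^2 + 12*t - 8)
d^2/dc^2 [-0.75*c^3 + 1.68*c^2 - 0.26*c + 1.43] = 3.36 - 4.5*c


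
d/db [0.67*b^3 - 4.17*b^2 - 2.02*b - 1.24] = 2.01*b^2 - 8.34*b - 2.02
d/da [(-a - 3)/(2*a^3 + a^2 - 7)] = (-2*a^3 - a^2 + 2*a*(a + 3)*(3*a + 1) + 7)/(2*a^3 + a^2 - 7)^2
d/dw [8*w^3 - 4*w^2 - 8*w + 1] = 24*w^2 - 8*w - 8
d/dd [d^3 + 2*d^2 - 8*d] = 3*d^2 + 4*d - 8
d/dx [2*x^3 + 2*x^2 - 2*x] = 6*x^2 + 4*x - 2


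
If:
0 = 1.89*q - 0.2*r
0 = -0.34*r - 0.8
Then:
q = -0.25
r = -2.35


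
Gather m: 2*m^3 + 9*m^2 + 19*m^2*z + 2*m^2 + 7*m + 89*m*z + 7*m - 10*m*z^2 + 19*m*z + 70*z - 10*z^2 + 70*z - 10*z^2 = 2*m^3 + m^2*(19*z + 11) + m*(-10*z^2 + 108*z + 14) - 20*z^2 + 140*z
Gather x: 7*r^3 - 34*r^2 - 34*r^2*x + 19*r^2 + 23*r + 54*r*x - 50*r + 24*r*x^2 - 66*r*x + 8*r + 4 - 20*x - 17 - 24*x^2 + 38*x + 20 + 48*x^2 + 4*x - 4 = 7*r^3 - 15*r^2 - 19*r + x^2*(24*r + 24) + x*(-34*r^2 - 12*r + 22) + 3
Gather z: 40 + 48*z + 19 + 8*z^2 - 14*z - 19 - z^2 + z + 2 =7*z^2 + 35*z + 42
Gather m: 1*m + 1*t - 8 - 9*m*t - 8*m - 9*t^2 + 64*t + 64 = m*(-9*t - 7) - 9*t^2 + 65*t + 56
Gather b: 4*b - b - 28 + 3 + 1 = 3*b - 24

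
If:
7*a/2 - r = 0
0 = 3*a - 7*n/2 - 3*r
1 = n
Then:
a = -7/15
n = 1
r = -49/30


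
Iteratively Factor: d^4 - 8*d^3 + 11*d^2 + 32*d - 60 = (d + 2)*(d^3 - 10*d^2 + 31*d - 30) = (d - 5)*(d + 2)*(d^2 - 5*d + 6) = (d - 5)*(d - 2)*(d + 2)*(d - 3)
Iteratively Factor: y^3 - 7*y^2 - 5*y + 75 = (y - 5)*(y^2 - 2*y - 15) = (y - 5)*(y + 3)*(y - 5)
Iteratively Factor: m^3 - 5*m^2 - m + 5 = (m + 1)*(m^2 - 6*m + 5) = (m - 1)*(m + 1)*(m - 5)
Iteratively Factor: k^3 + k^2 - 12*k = (k - 3)*(k^2 + 4*k) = (k - 3)*(k + 4)*(k)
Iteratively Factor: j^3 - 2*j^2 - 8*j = (j - 4)*(j^2 + 2*j) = (j - 4)*(j + 2)*(j)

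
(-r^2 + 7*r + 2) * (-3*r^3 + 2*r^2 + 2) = 3*r^5 - 23*r^4 + 8*r^3 + 2*r^2 + 14*r + 4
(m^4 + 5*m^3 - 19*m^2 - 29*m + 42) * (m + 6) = m^5 + 11*m^4 + 11*m^3 - 143*m^2 - 132*m + 252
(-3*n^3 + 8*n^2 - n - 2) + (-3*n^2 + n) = -3*n^3 + 5*n^2 - 2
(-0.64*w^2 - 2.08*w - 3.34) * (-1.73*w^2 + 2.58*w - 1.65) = 1.1072*w^4 + 1.9472*w^3 + 1.4678*w^2 - 5.1852*w + 5.511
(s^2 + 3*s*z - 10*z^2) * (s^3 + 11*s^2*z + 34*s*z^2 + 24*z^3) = s^5 + 14*s^4*z + 57*s^3*z^2 + 16*s^2*z^3 - 268*s*z^4 - 240*z^5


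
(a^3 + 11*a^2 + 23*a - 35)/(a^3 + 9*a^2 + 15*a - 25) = (a + 7)/(a + 5)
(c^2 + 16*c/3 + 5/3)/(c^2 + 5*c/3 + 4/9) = 3*(c + 5)/(3*c + 4)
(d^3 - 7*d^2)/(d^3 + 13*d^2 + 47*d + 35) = d^2*(d - 7)/(d^3 + 13*d^2 + 47*d + 35)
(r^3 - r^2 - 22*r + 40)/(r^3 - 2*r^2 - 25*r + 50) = (r - 4)/(r - 5)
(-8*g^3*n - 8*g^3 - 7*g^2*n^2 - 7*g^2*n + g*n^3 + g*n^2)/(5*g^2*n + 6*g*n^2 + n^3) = g*(-8*g*n - 8*g + n^2 + n)/(n*(5*g + n))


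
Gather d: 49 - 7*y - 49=-7*y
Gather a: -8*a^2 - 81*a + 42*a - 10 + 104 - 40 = -8*a^2 - 39*a + 54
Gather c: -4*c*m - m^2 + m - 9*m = -4*c*m - m^2 - 8*m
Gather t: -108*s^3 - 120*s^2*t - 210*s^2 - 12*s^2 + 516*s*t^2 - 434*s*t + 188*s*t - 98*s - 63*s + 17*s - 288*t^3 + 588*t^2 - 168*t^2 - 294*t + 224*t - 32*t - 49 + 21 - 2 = -108*s^3 - 222*s^2 - 144*s - 288*t^3 + t^2*(516*s + 420) + t*(-120*s^2 - 246*s - 102) - 30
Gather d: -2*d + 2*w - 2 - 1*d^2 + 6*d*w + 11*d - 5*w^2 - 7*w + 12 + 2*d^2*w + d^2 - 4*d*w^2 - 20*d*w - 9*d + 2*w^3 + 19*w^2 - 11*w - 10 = 2*d^2*w + d*(-4*w^2 - 14*w) + 2*w^3 + 14*w^2 - 16*w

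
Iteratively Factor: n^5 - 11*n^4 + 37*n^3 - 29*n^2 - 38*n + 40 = (n - 2)*(n^4 - 9*n^3 + 19*n^2 + 9*n - 20) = (n - 2)*(n + 1)*(n^3 - 10*n^2 + 29*n - 20) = (n - 4)*(n - 2)*(n + 1)*(n^2 - 6*n + 5) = (n - 4)*(n - 2)*(n - 1)*(n + 1)*(n - 5)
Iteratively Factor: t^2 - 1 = (t - 1)*(t + 1)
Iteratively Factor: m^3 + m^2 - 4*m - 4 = (m + 2)*(m^2 - m - 2) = (m - 2)*(m + 2)*(m + 1)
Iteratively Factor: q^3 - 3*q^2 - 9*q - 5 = (q + 1)*(q^2 - 4*q - 5) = (q - 5)*(q + 1)*(q + 1)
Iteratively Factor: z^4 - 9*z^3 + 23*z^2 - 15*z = (z)*(z^3 - 9*z^2 + 23*z - 15) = z*(z - 3)*(z^2 - 6*z + 5) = z*(z - 5)*(z - 3)*(z - 1)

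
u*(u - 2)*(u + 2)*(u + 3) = u^4 + 3*u^3 - 4*u^2 - 12*u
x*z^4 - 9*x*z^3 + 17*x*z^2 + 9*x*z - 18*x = (z - 6)*(z - 3)*(z - 1)*(x*z + x)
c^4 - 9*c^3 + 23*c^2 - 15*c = c*(c - 5)*(c - 3)*(c - 1)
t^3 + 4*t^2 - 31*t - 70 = (t - 5)*(t + 2)*(t + 7)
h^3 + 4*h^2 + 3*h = h*(h + 1)*(h + 3)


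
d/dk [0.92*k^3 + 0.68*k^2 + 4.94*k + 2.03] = 2.76*k^2 + 1.36*k + 4.94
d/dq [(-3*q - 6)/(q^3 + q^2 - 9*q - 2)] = 3*(-q^3 - q^2 + 9*q + (q + 2)*(3*q^2 + 2*q - 9) + 2)/(q^3 + q^2 - 9*q - 2)^2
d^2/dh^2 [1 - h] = 0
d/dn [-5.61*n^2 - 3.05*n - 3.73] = -11.22*n - 3.05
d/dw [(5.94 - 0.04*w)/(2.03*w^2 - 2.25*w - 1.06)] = (0.0812*w^2 - 24.1164*w + 13.4074)/(4.1209*w^4 - 9.135*w^3 + 0.758900000000001*w^2 + 4.77*w + 1.1236)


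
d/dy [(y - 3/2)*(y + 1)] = 2*y - 1/2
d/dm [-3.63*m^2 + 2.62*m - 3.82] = 2.62 - 7.26*m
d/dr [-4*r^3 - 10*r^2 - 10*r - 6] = -12*r^2 - 20*r - 10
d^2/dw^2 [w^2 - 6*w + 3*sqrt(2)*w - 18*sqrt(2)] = 2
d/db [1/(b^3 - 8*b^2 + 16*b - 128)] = (-3*b^2 + 16*b - 16)/(b^3 - 8*b^2 + 16*b - 128)^2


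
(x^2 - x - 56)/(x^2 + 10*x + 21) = (x - 8)/(x + 3)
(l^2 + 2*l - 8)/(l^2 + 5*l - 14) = (l + 4)/(l + 7)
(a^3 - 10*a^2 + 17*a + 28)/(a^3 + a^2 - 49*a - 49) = (a - 4)/(a + 7)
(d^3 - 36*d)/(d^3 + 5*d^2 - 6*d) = (d - 6)/(d - 1)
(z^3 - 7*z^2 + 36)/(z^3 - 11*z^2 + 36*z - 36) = (z + 2)/(z - 2)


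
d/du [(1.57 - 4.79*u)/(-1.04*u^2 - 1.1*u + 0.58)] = (-4.9816*u^2 + 3.2656*u - 1.0512)/(1.0816*u^4 + 2.288*u^3 + 0.00360000000000027*u^2 - 1.276*u + 0.3364)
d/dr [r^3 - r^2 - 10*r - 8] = 3*r^2 - 2*r - 10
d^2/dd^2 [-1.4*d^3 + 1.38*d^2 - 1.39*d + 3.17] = 2.76 - 8.4*d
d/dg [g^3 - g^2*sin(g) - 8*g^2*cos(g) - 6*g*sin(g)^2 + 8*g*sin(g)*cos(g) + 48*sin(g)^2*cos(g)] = 8*g^2*sin(g) - g^2*cos(g) + 3*g^2 - 2*g*sin(g) - 6*g*sin(2*g) - 16*g*cos(g) + 8*g*cos(2*g) - 12*sin(g) + 4*sin(2*g) + 36*sin(3*g) + 3*cos(2*g) - 3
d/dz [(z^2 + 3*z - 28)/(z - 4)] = 1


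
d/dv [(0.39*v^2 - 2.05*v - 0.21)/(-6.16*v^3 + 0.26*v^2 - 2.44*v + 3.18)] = (2.4024*v^4 - 25.256*v^3 - 4.2994*v^2 + 2.5896*v - 7.0314)/(37.9456*v^6 - 3.2032*v^5 + 30.1284*v^4 - 40.4464*v^3 + 7.6072*v^2 - 15.5184*v + 10.1124)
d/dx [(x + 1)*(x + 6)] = 2*x + 7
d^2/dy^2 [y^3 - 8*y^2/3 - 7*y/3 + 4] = 6*y - 16/3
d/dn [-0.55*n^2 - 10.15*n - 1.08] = -1.1*n - 10.15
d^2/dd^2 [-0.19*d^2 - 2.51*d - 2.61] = -0.380000000000000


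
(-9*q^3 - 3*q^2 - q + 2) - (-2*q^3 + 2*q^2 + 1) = -7*q^3 - 5*q^2 - q + 1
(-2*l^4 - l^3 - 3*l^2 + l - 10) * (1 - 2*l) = 4*l^5 + 5*l^3 - 5*l^2 + 21*l - 10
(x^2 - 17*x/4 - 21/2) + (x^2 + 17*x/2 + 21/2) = 2*x^2 + 17*x/4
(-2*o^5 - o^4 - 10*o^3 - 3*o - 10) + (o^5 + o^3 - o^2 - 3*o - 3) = -o^5 - o^4 - 9*o^3 - o^2 - 6*o - 13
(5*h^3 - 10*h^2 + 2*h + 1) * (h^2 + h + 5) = 5*h^5 - 5*h^4 + 17*h^3 - 47*h^2 + 11*h + 5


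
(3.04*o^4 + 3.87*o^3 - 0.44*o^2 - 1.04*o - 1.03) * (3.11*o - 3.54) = 9.4544*o^5 + 1.2741*o^4 - 15.0682*o^3 - 1.6768*o^2 + 0.4783*o + 3.6462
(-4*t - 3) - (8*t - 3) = -12*t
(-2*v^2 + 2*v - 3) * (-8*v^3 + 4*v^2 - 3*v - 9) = 16*v^5 - 24*v^4 + 38*v^3 - 9*v + 27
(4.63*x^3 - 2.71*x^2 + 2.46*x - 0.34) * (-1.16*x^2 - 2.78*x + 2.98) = -5.3708*x^5 - 9.7278*x^4 + 18.4776*x^3 - 14.5202*x^2 + 8.276*x - 1.0132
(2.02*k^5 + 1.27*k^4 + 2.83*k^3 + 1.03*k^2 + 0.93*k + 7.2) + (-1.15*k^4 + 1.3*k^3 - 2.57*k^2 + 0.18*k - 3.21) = 2.02*k^5 + 0.12*k^4 + 4.13*k^3 - 1.54*k^2 + 1.11*k + 3.99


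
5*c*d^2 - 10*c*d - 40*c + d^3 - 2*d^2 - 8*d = (5*c + d)*(d - 4)*(d + 2)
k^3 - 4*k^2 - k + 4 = (k - 4)*(k - 1)*(k + 1)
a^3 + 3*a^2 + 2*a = a*(a + 1)*(a + 2)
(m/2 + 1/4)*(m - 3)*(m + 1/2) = m^3/2 - m^2 - 11*m/8 - 3/8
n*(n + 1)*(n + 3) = n^3 + 4*n^2 + 3*n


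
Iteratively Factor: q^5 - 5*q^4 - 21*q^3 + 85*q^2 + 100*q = (q + 1)*(q^4 - 6*q^3 - 15*q^2 + 100*q) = (q + 1)*(q + 4)*(q^3 - 10*q^2 + 25*q) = q*(q + 1)*(q + 4)*(q^2 - 10*q + 25) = q*(q - 5)*(q + 1)*(q + 4)*(q - 5)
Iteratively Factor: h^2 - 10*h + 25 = (h - 5)*(h - 5)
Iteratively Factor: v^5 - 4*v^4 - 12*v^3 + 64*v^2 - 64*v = (v - 2)*(v^4 - 2*v^3 - 16*v^2 + 32*v) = (v - 4)*(v - 2)*(v^3 + 2*v^2 - 8*v) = (v - 4)*(v - 2)*(v + 4)*(v^2 - 2*v) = v*(v - 4)*(v - 2)*(v + 4)*(v - 2)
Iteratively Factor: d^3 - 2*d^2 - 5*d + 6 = (d + 2)*(d^2 - 4*d + 3) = (d - 1)*(d + 2)*(d - 3)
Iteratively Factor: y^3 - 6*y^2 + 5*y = (y - 5)*(y^2 - y) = (y - 5)*(y - 1)*(y)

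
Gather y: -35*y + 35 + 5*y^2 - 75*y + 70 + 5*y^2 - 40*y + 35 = 10*y^2 - 150*y + 140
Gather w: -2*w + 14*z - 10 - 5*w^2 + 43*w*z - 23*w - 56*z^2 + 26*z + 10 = -5*w^2 + w*(43*z - 25) - 56*z^2 + 40*z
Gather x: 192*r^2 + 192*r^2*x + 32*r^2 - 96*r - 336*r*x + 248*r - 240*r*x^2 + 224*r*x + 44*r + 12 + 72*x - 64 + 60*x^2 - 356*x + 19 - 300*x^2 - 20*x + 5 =224*r^2 + 196*r + x^2*(-240*r - 240) + x*(192*r^2 - 112*r - 304) - 28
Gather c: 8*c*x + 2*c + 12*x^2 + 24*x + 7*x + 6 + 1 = c*(8*x + 2) + 12*x^2 + 31*x + 7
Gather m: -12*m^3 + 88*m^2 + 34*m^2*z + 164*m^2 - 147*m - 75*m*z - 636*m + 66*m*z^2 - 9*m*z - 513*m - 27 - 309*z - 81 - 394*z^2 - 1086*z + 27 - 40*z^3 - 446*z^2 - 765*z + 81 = -12*m^3 + m^2*(34*z + 252) + m*(66*z^2 - 84*z - 1296) - 40*z^3 - 840*z^2 - 2160*z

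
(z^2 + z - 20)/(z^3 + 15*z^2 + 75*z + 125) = (z - 4)/(z^2 + 10*z + 25)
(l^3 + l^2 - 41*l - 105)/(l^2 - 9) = (l^2 - 2*l - 35)/(l - 3)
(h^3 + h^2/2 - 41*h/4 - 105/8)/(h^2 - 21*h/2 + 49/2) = (h^2 + 4*h + 15/4)/(h - 7)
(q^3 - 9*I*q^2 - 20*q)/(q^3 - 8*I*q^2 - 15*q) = (q - 4*I)/(q - 3*I)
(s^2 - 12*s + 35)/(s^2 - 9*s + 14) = (s - 5)/(s - 2)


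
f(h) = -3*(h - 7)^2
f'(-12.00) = 114.00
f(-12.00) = -1083.00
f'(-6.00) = 78.00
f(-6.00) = -507.00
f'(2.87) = 24.78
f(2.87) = -51.17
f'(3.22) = 22.68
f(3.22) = -42.87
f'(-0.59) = 45.54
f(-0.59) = -172.82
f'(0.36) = 39.84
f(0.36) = -132.27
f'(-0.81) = 46.86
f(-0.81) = -182.99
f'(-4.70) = 70.20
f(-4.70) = -410.67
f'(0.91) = 36.54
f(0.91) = -111.26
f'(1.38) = 33.72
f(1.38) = -94.75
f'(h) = 42 - 6*h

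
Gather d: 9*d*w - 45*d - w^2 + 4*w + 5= d*(9*w - 45) - w^2 + 4*w + 5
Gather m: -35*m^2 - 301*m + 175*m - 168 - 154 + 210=-35*m^2 - 126*m - 112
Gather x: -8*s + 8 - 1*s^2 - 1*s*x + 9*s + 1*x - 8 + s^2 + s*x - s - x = 0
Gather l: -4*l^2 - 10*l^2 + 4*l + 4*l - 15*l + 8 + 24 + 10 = -14*l^2 - 7*l + 42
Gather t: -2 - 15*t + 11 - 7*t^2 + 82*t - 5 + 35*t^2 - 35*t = 28*t^2 + 32*t + 4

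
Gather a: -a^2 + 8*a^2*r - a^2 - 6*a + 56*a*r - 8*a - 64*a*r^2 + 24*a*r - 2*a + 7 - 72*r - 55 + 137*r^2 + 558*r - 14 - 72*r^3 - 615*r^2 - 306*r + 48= a^2*(8*r - 2) + a*(-64*r^2 + 80*r - 16) - 72*r^3 - 478*r^2 + 180*r - 14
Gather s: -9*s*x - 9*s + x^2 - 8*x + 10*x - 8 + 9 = s*(-9*x - 9) + x^2 + 2*x + 1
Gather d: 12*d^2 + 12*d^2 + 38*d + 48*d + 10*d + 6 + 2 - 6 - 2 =24*d^2 + 96*d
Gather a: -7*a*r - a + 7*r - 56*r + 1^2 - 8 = a*(-7*r - 1) - 49*r - 7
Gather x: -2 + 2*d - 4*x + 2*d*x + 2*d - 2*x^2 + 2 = 4*d - 2*x^2 + x*(2*d - 4)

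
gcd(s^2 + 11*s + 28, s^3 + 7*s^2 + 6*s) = 1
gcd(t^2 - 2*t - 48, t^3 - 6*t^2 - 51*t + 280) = t - 8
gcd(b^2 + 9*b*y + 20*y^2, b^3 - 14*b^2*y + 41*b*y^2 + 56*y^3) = 1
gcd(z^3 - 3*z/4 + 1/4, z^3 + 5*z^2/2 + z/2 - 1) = z^2 + z/2 - 1/2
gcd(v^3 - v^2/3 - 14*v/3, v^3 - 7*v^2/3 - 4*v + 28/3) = v^2 - v/3 - 14/3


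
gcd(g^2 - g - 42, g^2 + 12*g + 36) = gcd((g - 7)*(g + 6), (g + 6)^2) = g + 6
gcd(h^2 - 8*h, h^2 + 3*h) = h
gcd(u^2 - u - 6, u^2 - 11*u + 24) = u - 3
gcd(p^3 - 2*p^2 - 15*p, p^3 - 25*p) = p^2 - 5*p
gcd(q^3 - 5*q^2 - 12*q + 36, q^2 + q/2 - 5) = q - 2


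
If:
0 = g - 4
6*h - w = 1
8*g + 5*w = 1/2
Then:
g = 4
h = -53/60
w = -63/10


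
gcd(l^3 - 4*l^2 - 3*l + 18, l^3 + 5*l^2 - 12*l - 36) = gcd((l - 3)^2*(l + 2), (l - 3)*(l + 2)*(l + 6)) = l^2 - l - 6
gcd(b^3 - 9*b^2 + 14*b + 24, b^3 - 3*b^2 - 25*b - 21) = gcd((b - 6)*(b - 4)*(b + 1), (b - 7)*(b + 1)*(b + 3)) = b + 1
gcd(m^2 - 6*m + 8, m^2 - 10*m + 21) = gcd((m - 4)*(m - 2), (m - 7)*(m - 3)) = 1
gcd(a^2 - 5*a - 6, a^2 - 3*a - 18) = a - 6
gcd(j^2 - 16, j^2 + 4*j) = j + 4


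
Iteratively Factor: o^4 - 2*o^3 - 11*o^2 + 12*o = (o - 1)*(o^3 - o^2 - 12*o) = (o - 1)*(o + 3)*(o^2 - 4*o) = (o - 4)*(o - 1)*(o + 3)*(o)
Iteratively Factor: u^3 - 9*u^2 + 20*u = (u)*(u^2 - 9*u + 20) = u*(u - 5)*(u - 4)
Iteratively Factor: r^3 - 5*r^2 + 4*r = (r - 1)*(r^2 - 4*r) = r*(r - 1)*(r - 4)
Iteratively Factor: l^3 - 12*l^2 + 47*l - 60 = (l - 3)*(l^2 - 9*l + 20) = (l - 4)*(l - 3)*(l - 5)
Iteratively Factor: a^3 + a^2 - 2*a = (a + 2)*(a^2 - a) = (a - 1)*(a + 2)*(a)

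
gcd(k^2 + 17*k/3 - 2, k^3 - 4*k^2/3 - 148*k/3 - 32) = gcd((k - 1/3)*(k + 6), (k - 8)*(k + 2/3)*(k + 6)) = k + 6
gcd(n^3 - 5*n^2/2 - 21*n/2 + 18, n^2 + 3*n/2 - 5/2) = 1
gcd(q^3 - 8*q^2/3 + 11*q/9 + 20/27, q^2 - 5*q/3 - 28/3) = 1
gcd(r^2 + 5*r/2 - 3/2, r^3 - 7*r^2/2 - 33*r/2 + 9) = r^2 + 5*r/2 - 3/2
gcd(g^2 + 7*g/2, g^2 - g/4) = g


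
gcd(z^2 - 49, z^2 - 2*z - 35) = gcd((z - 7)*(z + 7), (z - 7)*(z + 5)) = z - 7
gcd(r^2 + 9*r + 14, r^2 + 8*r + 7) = r + 7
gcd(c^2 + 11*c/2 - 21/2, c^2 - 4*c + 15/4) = c - 3/2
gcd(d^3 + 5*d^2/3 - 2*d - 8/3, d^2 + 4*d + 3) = d + 1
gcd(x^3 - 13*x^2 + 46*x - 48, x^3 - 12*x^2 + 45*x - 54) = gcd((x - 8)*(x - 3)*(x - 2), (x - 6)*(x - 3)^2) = x - 3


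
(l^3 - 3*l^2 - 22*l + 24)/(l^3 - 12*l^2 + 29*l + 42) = (l^2 + 3*l - 4)/(l^2 - 6*l - 7)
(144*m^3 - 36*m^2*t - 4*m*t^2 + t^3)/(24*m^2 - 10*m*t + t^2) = 6*m + t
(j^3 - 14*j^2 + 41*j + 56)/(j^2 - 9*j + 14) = (j^2 - 7*j - 8)/(j - 2)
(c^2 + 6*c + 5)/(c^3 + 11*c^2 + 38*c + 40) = (c + 1)/(c^2 + 6*c + 8)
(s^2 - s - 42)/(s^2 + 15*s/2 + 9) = 2*(s - 7)/(2*s + 3)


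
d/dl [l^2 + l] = 2*l + 1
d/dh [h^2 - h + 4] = 2*h - 1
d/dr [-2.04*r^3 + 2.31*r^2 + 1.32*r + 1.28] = -6.12*r^2 + 4.62*r + 1.32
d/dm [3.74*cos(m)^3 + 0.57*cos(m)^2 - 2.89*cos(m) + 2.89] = (-11.22*cos(m)^2 - 1.14*cos(m) + 2.89)*sin(m)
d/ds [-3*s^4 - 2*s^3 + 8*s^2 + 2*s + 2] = -12*s^3 - 6*s^2 + 16*s + 2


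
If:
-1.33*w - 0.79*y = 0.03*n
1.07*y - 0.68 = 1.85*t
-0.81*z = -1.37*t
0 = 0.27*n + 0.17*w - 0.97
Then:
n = 0.387815491379739*z + 3.88545065737367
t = 0.591240875912409*z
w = -0.61594225101488*z - 0.465127514652305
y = 1.02223889760557*z + 0.635514018691589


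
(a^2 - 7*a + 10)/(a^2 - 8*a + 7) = (a^2 - 7*a + 10)/(a^2 - 8*a + 7)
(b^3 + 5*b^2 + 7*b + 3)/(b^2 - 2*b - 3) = (b^2 + 4*b + 3)/(b - 3)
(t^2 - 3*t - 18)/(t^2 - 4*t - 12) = (t + 3)/(t + 2)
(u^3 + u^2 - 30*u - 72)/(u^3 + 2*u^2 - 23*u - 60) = (u - 6)/(u - 5)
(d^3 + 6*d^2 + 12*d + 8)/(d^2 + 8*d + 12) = (d^2 + 4*d + 4)/(d + 6)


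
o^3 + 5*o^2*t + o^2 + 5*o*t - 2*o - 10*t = (o - 1)*(o + 2)*(o + 5*t)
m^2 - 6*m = m*(m - 6)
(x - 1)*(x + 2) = x^2 + x - 2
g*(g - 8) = g^2 - 8*g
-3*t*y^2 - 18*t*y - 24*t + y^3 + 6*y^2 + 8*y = (-3*t + y)*(y + 2)*(y + 4)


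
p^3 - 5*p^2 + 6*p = p*(p - 3)*(p - 2)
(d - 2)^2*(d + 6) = d^3 + 2*d^2 - 20*d + 24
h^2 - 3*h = h*(h - 3)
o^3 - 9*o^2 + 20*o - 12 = (o - 6)*(o - 2)*(o - 1)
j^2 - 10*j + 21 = (j - 7)*(j - 3)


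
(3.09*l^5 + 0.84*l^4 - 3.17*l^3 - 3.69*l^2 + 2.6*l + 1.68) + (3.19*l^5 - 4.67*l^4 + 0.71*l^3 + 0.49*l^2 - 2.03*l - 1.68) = 6.28*l^5 - 3.83*l^4 - 2.46*l^3 - 3.2*l^2 + 0.57*l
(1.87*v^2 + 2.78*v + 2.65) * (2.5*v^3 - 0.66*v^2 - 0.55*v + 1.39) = 4.675*v^5 + 5.7158*v^4 + 3.7617*v^3 - 0.6787*v^2 + 2.4067*v + 3.6835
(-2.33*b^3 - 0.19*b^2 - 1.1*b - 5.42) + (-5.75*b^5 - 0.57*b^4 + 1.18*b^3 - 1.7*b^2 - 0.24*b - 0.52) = -5.75*b^5 - 0.57*b^4 - 1.15*b^3 - 1.89*b^2 - 1.34*b - 5.94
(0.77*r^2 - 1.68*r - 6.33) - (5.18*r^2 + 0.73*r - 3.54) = -4.41*r^2 - 2.41*r - 2.79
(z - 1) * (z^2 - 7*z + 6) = z^3 - 8*z^2 + 13*z - 6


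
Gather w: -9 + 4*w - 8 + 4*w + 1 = 8*w - 16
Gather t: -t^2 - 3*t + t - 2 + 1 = -t^2 - 2*t - 1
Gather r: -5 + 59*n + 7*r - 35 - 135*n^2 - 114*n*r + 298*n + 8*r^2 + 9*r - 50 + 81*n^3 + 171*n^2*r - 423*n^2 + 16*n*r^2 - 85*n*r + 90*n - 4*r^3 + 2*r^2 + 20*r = 81*n^3 - 558*n^2 + 447*n - 4*r^3 + r^2*(16*n + 10) + r*(171*n^2 - 199*n + 36) - 90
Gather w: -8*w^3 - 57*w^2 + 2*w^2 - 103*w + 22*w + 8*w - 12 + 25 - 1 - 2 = -8*w^3 - 55*w^2 - 73*w + 10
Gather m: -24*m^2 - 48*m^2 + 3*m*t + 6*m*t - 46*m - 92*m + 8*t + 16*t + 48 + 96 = -72*m^2 + m*(9*t - 138) + 24*t + 144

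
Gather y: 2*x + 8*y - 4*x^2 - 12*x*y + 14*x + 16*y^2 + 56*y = -4*x^2 + 16*x + 16*y^2 + y*(64 - 12*x)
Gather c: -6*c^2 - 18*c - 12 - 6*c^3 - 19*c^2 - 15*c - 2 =-6*c^3 - 25*c^2 - 33*c - 14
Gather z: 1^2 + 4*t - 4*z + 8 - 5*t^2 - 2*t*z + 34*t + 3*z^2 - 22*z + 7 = -5*t^2 + 38*t + 3*z^2 + z*(-2*t - 26) + 16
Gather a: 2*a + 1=2*a + 1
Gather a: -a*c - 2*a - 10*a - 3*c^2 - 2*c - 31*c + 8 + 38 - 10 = a*(-c - 12) - 3*c^2 - 33*c + 36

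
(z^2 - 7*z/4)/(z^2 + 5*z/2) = (4*z - 7)/(2*(2*z + 5))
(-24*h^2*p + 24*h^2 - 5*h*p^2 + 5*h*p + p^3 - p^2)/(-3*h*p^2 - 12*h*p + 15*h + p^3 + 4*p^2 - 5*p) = (-24*h^2 - 5*h*p + p^2)/(-3*h*p - 15*h + p^2 + 5*p)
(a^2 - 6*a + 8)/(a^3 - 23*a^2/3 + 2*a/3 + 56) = 3*(a - 2)/(3*a^2 - 11*a - 42)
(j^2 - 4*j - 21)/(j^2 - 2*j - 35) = (j + 3)/(j + 5)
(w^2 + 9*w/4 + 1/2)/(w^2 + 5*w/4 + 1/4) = (w + 2)/(w + 1)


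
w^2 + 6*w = w*(w + 6)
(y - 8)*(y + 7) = y^2 - y - 56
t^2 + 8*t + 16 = (t + 4)^2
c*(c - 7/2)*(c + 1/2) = c^3 - 3*c^2 - 7*c/4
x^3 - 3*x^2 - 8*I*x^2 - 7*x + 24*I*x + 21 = (x - 3)*(x - 7*I)*(x - I)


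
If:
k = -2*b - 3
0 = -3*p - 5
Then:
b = -k/2 - 3/2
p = -5/3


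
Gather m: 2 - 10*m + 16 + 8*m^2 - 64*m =8*m^2 - 74*m + 18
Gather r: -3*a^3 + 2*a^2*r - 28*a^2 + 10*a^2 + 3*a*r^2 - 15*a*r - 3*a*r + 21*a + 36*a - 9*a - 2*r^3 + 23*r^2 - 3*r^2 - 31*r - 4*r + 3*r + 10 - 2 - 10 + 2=-3*a^3 - 18*a^2 + 48*a - 2*r^3 + r^2*(3*a + 20) + r*(2*a^2 - 18*a - 32)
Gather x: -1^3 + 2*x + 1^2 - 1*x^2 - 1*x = -x^2 + x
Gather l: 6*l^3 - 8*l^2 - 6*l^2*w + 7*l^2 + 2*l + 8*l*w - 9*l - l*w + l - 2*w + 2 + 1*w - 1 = 6*l^3 + l^2*(-6*w - 1) + l*(7*w - 6) - w + 1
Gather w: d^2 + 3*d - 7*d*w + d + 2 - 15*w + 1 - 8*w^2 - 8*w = d^2 + 4*d - 8*w^2 + w*(-7*d - 23) + 3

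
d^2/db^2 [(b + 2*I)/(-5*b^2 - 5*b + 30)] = 2*(-(b + 2*I)*(2*b + 1)^2 + (3*b + 1 + 2*I)*(b^2 + b - 6))/(5*(b^2 + b - 6)^3)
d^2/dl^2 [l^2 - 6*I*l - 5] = 2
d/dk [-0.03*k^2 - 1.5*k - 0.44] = -0.06*k - 1.5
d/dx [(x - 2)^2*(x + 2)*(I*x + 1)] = 4*I*x^3 + x^2*(3 - 6*I) + x*(-4 - 8*I) - 4 + 8*I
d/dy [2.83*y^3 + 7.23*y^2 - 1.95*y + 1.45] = 8.49*y^2 + 14.46*y - 1.95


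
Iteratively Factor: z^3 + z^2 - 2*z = (z - 1)*(z^2 + 2*z) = (z - 1)*(z + 2)*(z)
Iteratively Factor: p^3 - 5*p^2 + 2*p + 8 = (p - 4)*(p^2 - p - 2) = (p - 4)*(p - 2)*(p + 1)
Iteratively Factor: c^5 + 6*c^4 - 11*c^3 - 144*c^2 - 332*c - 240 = (c + 4)*(c^4 + 2*c^3 - 19*c^2 - 68*c - 60) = (c - 5)*(c + 4)*(c^3 + 7*c^2 + 16*c + 12) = (c - 5)*(c + 2)*(c + 4)*(c^2 + 5*c + 6) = (c - 5)*(c + 2)*(c + 3)*(c + 4)*(c + 2)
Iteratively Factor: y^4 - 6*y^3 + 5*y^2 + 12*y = (y)*(y^3 - 6*y^2 + 5*y + 12) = y*(y + 1)*(y^2 - 7*y + 12) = y*(y - 4)*(y + 1)*(y - 3)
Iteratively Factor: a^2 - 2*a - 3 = (a - 3)*(a + 1)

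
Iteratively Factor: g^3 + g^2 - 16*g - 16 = (g - 4)*(g^2 + 5*g + 4) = (g - 4)*(g + 4)*(g + 1)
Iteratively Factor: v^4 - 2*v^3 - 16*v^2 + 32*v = (v - 2)*(v^3 - 16*v) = (v - 2)*(v + 4)*(v^2 - 4*v) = v*(v - 2)*(v + 4)*(v - 4)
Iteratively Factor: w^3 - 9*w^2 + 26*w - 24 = (w - 2)*(w^2 - 7*w + 12) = (w - 4)*(w - 2)*(w - 3)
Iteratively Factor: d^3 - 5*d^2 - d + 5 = (d - 1)*(d^2 - 4*d - 5) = (d - 1)*(d + 1)*(d - 5)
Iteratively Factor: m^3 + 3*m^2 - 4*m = (m)*(m^2 + 3*m - 4) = m*(m - 1)*(m + 4)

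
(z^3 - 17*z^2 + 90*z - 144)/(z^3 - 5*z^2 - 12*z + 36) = (z^2 - 11*z + 24)/(z^2 + z - 6)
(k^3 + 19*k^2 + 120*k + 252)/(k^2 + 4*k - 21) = (k^2 + 12*k + 36)/(k - 3)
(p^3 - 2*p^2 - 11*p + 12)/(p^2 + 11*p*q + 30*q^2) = (p^3 - 2*p^2 - 11*p + 12)/(p^2 + 11*p*q + 30*q^2)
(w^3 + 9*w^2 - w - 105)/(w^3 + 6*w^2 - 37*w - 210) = (w - 3)/(w - 6)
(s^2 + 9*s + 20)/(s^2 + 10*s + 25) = (s + 4)/(s + 5)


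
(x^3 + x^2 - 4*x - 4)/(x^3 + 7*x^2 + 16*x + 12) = (x^2 - x - 2)/(x^2 + 5*x + 6)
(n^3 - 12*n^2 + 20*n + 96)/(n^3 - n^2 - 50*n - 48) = (n^2 - 4*n - 12)/(n^2 + 7*n + 6)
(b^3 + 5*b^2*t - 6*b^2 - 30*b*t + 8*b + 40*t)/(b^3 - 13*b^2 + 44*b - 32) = (b^2 + 5*b*t - 2*b - 10*t)/(b^2 - 9*b + 8)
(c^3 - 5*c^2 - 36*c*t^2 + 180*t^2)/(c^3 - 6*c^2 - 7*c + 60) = (c^2 - 36*t^2)/(c^2 - c - 12)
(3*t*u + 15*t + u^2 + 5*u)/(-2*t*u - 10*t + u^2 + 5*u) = (-3*t - u)/(2*t - u)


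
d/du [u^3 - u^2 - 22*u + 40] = 3*u^2 - 2*u - 22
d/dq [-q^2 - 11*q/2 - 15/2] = -2*q - 11/2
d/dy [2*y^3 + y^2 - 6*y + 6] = 6*y^2 + 2*y - 6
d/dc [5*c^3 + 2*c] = 15*c^2 + 2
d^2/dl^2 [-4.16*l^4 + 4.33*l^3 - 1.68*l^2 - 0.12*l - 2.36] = -49.92*l^2 + 25.98*l - 3.36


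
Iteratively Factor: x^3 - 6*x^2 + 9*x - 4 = (x - 1)*(x^2 - 5*x + 4) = (x - 4)*(x - 1)*(x - 1)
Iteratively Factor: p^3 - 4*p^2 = (p - 4)*(p^2) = p*(p - 4)*(p)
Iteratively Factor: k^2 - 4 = (k + 2)*(k - 2)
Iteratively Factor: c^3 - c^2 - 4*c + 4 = (c + 2)*(c^2 - 3*c + 2) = (c - 2)*(c + 2)*(c - 1)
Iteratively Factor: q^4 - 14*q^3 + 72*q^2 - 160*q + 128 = (q - 4)*(q^3 - 10*q^2 + 32*q - 32) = (q - 4)*(q - 2)*(q^2 - 8*q + 16) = (q - 4)^2*(q - 2)*(q - 4)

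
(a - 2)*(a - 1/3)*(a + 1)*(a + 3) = a^4 + 5*a^3/3 - 17*a^2/3 - 13*a/3 + 2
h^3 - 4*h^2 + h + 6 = (h - 3)*(h - 2)*(h + 1)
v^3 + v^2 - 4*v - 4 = (v - 2)*(v + 1)*(v + 2)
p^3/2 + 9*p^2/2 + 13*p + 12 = (p/2 + 1)*(p + 3)*(p + 4)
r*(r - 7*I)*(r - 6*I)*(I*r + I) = I*r^4 + 13*r^3 + I*r^3 + 13*r^2 - 42*I*r^2 - 42*I*r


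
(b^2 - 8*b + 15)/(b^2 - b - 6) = (b - 5)/(b + 2)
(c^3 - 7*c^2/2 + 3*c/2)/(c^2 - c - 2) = c*(-2*c^2 + 7*c - 3)/(2*(-c^2 + c + 2))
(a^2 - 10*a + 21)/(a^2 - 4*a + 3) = (a - 7)/(a - 1)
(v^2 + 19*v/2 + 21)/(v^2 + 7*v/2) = (v + 6)/v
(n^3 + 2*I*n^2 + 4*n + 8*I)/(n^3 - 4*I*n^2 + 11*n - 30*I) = (n^2 + 4*I*n - 4)/(n^2 - 2*I*n + 15)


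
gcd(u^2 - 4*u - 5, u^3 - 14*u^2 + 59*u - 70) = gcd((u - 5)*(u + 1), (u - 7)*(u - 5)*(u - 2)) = u - 5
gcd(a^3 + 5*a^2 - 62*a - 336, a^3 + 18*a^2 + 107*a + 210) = a^2 + 13*a + 42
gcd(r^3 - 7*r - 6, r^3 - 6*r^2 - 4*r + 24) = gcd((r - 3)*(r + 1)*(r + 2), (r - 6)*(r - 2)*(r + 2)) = r + 2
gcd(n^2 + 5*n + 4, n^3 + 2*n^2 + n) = n + 1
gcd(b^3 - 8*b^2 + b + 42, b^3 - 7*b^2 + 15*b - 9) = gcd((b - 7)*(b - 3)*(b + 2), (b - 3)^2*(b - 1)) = b - 3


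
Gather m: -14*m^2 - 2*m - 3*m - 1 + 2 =-14*m^2 - 5*m + 1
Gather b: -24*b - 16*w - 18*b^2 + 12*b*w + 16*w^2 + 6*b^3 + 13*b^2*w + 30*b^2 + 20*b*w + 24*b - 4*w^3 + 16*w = 6*b^3 + b^2*(13*w + 12) + 32*b*w - 4*w^3 + 16*w^2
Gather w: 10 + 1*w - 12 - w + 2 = 0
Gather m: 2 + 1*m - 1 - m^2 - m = 1 - m^2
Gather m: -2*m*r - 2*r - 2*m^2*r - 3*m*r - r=-2*m^2*r - 5*m*r - 3*r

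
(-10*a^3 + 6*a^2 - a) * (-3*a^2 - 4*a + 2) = 30*a^5 + 22*a^4 - 41*a^3 + 16*a^2 - 2*a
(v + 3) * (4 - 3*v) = -3*v^2 - 5*v + 12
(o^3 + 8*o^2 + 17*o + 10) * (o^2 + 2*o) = o^5 + 10*o^4 + 33*o^3 + 44*o^2 + 20*o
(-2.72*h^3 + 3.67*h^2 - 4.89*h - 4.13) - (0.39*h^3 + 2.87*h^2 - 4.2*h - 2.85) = -3.11*h^3 + 0.8*h^2 - 0.69*h - 1.28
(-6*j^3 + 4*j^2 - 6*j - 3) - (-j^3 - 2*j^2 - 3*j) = -5*j^3 + 6*j^2 - 3*j - 3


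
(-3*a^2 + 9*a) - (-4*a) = -3*a^2 + 13*a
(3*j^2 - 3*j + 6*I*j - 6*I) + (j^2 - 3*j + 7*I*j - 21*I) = 4*j^2 - 6*j + 13*I*j - 27*I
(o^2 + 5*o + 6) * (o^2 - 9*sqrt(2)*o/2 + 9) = o^4 - 9*sqrt(2)*o^3/2 + 5*o^3 - 45*sqrt(2)*o^2/2 + 15*o^2 - 27*sqrt(2)*o + 45*o + 54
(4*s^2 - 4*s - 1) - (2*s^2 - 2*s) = 2*s^2 - 2*s - 1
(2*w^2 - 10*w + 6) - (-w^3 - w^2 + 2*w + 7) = w^3 + 3*w^2 - 12*w - 1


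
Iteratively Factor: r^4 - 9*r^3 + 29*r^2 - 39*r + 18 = (r - 3)*(r^3 - 6*r^2 + 11*r - 6) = (r - 3)*(r - 2)*(r^2 - 4*r + 3) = (r - 3)*(r - 2)*(r - 1)*(r - 3)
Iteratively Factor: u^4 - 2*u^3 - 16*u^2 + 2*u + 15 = (u - 1)*(u^3 - u^2 - 17*u - 15) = (u - 1)*(u + 3)*(u^2 - 4*u - 5) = (u - 1)*(u + 1)*(u + 3)*(u - 5)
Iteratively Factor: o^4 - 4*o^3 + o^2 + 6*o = (o - 3)*(o^3 - o^2 - 2*o) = o*(o - 3)*(o^2 - o - 2) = o*(o - 3)*(o + 1)*(o - 2)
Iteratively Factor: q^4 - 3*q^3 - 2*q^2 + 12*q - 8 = (q - 2)*(q^3 - q^2 - 4*q + 4) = (q - 2)*(q - 1)*(q^2 - 4) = (q - 2)^2*(q - 1)*(q + 2)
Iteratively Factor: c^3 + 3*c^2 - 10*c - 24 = (c + 2)*(c^2 + c - 12) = (c - 3)*(c + 2)*(c + 4)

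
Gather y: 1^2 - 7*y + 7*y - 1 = 0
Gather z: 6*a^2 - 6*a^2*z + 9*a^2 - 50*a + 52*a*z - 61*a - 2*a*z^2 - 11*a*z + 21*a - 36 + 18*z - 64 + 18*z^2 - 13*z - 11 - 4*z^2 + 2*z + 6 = 15*a^2 - 90*a + z^2*(14 - 2*a) + z*(-6*a^2 + 41*a + 7) - 105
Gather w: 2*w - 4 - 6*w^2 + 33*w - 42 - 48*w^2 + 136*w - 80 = -54*w^2 + 171*w - 126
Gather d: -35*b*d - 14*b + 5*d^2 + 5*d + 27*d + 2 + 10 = -14*b + 5*d^2 + d*(32 - 35*b) + 12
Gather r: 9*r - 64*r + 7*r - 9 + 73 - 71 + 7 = -48*r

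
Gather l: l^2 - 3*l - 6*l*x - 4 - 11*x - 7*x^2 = l^2 + l*(-6*x - 3) - 7*x^2 - 11*x - 4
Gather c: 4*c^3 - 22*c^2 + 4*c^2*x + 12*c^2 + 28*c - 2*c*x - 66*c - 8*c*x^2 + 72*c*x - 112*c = 4*c^3 + c^2*(4*x - 10) + c*(-8*x^2 + 70*x - 150)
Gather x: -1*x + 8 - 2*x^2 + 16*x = -2*x^2 + 15*x + 8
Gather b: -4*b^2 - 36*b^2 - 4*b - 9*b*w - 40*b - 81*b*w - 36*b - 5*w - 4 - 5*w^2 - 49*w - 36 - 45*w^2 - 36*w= -40*b^2 + b*(-90*w - 80) - 50*w^2 - 90*w - 40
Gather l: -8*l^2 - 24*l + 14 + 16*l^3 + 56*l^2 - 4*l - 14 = 16*l^3 + 48*l^2 - 28*l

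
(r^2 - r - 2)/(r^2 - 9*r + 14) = (r + 1)/(r - 7)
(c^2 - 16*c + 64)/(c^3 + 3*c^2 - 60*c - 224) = (c - 8)/(c^2 + 11*c + 28)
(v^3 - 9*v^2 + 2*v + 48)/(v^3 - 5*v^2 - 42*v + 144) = (v + 2)/(v + 6)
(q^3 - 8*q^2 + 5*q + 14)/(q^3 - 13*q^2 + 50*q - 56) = (q + 1)/(q - 4)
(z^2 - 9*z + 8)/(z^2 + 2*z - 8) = (z^2 - 9*z + 8)/(z^2 + 2*z - 8)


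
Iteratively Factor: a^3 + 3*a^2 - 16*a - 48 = (a + 4)*(a^2 - a - 12) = (a + 3)*(a + 4)*(a - 4)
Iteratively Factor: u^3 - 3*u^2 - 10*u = (u)*(u^2 - 3*u - 10) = u*(u + 2)*(u - 5)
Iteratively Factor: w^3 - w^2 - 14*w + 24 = (w + 4)*(w^2 - 5*w + 6) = (w - 2)*(w + 4)*(w - 3)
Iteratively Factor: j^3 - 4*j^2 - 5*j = (j + 1)*(j^2 - 5*j) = j*(j + 1)*(j - 5)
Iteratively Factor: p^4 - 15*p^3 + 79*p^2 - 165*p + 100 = (p - 4)*(p^3 - 11*p^2 + 35*p - 25) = (p - 5)*(p - 4)*(p^2 - 6*p + 5) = (p - 5)^2*(p - 4)*(p - 1)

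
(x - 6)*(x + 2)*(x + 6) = x^3 + 2*x^2 - 36*x - 72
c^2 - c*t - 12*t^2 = (c - 4*t)*(c + 3*t)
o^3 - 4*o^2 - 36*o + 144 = (o - 6)*(o - 4)*(o + 6)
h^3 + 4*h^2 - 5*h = h*(h - 1)*(h + 5)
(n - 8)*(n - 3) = n^2 - 11*n + 24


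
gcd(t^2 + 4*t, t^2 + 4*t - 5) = 1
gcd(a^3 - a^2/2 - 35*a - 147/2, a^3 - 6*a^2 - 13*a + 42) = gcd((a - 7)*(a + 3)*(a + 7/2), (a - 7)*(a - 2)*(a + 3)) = a^2 - 4*a - 21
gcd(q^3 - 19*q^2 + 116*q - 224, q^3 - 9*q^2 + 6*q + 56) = q^2 - 11*q + 28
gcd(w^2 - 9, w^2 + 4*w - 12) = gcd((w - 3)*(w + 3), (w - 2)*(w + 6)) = 1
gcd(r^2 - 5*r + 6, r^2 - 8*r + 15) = r - 3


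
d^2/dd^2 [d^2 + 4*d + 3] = 2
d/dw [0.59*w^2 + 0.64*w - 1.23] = 1.18*w + 0.64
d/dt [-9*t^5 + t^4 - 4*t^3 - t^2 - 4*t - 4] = -45*t^4 + 4*t^3 - 12*t^2 - 2*t - 4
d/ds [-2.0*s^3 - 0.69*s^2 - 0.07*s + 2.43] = -6.0*s^2 - 1.38*s - 0.07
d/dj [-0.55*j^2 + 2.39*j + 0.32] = 2.39 - 1.1*j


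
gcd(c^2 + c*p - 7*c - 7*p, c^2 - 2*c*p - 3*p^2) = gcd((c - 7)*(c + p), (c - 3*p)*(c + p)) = c + p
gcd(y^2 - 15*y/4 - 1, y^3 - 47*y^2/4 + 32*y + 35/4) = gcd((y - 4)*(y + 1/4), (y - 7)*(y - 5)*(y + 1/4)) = y + 1/4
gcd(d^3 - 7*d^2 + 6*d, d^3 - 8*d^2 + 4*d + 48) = d - 6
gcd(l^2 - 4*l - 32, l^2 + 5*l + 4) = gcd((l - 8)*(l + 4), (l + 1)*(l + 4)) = l + 4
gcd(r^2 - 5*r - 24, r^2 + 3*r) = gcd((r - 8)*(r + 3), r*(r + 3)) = r + 3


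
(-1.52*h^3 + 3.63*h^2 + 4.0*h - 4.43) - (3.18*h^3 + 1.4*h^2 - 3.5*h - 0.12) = -4.7*h^3 + 2.23*h^2 + 7.5*h - 4.31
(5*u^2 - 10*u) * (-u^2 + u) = -5*u^4 + 15*u^3 - 10*u^2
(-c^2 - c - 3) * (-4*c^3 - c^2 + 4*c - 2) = 4*c^5 + 5*c^4 + 9*c^3 + c^2 - 10*c + 6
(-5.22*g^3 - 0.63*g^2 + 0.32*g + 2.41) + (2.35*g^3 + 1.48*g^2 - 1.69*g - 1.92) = -2.87*g^3 + 0.85*g^2 - 1.37*g + 0.49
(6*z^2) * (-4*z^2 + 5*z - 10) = -24*z^4 + 30*z^3 - 60*z^2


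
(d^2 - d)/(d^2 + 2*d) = (d - 1)/(d + 2)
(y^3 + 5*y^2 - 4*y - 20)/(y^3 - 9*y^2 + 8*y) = (y^3 + 5*y^2 - 4*y - 20)/(y*(y^2 - 9*y + 8))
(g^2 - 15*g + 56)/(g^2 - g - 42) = (g - 8)/(g + 6)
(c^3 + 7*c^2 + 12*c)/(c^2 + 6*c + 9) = c*(c + 4)/(c + 3)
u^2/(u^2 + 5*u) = u/(u + 5)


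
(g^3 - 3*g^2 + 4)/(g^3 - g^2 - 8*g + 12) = (g + 1)/(g + 3)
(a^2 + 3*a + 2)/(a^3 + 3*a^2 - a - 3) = (a + 2)/(a^2 + 2*a - 3)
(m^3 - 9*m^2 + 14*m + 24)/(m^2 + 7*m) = (m^3 - 9*m^2 + 14*m + 24)/(m*(m + 7))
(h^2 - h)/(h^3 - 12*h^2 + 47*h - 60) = h*(h - 1)/(h^3 - 12*h^2 + 47*h - 60)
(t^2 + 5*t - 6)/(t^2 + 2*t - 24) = (t - 1)/(t - 4)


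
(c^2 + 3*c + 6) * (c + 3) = c^3 + 6*c^2 + 15*c + 18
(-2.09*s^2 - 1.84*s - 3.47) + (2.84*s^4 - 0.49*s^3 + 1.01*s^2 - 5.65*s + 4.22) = 2.84*s^4 - 0.49*s^3 - 1.08*s^2 - 7.49*s + 0.75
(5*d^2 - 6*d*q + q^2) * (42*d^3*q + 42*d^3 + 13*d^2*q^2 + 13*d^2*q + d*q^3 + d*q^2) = 210*d^5*q + 210*d^5 - 187*d^4*q^2 - 187*d^4*q - 31*d^3*q^3 - 31*d^3*q^2 + 7*d^2*q^4 + 7*d^2*q^3 + d*q^5 + d*q^4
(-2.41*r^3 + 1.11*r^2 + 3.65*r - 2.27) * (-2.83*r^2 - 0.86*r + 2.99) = 6.8203*r^5 - 1.0687*r^4 - 18.49*r^3 + 6.604*r^2 + 12.8657*r - 6.7873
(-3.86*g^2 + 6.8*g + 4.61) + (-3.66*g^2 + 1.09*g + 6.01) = -7.52*g^2 + 7.89*g + 10.62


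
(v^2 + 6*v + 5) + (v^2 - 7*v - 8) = 2*v^2 - v - 3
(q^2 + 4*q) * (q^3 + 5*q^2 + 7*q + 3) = q^5 + 9*q^4 + 27*q^3 + 31*q^2 + 12*q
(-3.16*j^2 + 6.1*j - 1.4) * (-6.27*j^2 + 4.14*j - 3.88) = 19.8132*j^4 - 51.3294*j^3 + 46.2928*j^2 - 29.464*j + 5.432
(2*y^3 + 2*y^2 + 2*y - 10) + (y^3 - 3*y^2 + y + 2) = 3*y^3 - y^2 + 3*y - 8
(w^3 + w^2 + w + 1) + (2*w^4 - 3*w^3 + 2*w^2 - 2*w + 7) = 2*w^4 - 2*w^3 + 3*w^2 - w + 8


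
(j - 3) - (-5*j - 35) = 6*j + 32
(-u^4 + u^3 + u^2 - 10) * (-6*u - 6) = 6*u^5 - 12*u^3 - 6*u^2 + 60*u + 60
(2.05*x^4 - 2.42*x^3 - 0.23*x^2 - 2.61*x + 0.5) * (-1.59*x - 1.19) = -3.2595*x^5 + 1.4083*x^4 + 3.2455*x^3 + 4.4236*x^2 + 2.3109*x - 0.595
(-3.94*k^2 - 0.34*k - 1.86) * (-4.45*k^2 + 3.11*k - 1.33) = 17.533*k^4 - 10.7404*k^3 + 12.4598*k^2 - 5.3324*k + 2.4738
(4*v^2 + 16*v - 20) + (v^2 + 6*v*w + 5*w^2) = 5*v^2 + 6*v*w + 16*v + 5*w^2 - 20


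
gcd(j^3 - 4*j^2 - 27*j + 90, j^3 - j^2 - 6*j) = j - 3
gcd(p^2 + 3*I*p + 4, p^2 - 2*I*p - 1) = p - I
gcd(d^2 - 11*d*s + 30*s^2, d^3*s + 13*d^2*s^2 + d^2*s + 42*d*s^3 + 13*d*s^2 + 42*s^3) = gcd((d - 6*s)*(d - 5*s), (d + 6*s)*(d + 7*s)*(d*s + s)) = 1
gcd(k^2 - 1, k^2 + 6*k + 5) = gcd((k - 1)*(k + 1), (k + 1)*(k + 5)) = k + 1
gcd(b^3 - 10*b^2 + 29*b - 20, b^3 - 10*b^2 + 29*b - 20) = b^3 - 10*b^2 + 29*b - 20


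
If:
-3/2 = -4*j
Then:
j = 3/8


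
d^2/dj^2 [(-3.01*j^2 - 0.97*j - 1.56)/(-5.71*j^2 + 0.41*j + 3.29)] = (-1.13686837721616e-13*j^4 + 77.345376*j^3 + 644.44773*j^2 + 87.421242*j + 121.680696)/(186.169411*j^6 - 40.103043*j^5 - 318.922914*j^4 + 46.144393*j^3 + 183.757686*j^2 - 13.313643*j - 35.611289)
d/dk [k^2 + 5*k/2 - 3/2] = 2*k + 5/2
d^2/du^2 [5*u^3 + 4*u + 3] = 30*u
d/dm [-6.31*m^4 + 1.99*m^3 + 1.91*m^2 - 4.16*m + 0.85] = -25.24*m^3 + 5.97*m^2 + 3.82*m - 4.16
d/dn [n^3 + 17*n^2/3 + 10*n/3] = 3*n^2 + 34*n/3 + 10/3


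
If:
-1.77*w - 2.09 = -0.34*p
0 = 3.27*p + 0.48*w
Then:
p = 0.17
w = -1.15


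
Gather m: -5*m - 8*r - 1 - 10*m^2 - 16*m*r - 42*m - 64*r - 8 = -10*m^2 + m*(-16*r - 47) - 72*r - 9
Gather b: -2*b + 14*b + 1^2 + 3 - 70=12*b - 66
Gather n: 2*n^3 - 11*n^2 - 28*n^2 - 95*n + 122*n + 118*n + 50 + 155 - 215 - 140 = 2*n^3 - 39*n^2 + 145*n - 150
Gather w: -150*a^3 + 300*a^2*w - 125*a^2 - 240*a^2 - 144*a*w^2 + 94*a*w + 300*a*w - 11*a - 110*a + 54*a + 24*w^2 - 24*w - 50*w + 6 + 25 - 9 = -150*a^3 - 365*a^2 - 67*a + w^2*(24 - 144*a) + w*(300*a^2 + 394*a - 74) + 22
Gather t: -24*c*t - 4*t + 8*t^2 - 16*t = 8*t^2 + t*(-24*c - 20)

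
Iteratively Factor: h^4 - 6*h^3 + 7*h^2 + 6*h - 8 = (h - 1)*(h^3 - 5*h^2 + 2*h + 8) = (h - 1)*(h + 1)*(h^2 - 6*h + 8) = (h - 2)*(h - 1)*(h + 1)*(h - 4)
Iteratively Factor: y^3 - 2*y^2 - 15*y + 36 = (y - 3)*(y^2 + y - 12) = (y - 3)*(y + 4)*(y - 3)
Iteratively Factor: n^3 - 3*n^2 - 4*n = (n + 1)*(n^2 - 4*n) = n*(n + 1)*(n - 4)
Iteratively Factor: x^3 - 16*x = (x)*(x^2 - 16) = x*(x + 4)*(x - 4)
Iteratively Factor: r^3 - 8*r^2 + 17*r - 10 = (r - 2)*(r^2 - 6*r + 5) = (r - 2)*(r - 1)*(r - 5)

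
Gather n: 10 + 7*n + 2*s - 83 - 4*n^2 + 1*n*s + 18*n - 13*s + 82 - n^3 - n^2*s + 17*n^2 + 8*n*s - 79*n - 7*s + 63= -n^3 + n^2*(13 - s) + n*(9*s - 54) - 18*s + 72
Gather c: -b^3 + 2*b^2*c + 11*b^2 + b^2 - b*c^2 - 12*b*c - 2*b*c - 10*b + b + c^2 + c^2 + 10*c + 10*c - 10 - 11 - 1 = -b^3 + 12*b^2 - 9*b + c^2*(2 - b) + c*(2*b^2 - 14*b + 20) - 22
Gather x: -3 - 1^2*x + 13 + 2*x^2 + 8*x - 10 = 2*x^2 + 7*x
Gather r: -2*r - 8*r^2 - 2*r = -8*r^2 - 4*r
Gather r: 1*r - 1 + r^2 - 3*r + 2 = r^2 - 2*r + 1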